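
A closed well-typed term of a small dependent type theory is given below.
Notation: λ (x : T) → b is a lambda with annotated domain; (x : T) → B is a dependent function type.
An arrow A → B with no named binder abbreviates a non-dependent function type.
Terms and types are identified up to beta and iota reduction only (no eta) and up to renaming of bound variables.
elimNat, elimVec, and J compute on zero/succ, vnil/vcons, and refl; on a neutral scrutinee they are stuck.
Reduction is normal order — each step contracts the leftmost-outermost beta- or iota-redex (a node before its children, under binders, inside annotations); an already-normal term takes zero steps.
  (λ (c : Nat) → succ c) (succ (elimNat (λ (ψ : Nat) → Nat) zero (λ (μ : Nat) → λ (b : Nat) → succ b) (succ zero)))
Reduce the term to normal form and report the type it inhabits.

normal form:
  succ (succ (succ zero))
inferred type:
  Nat


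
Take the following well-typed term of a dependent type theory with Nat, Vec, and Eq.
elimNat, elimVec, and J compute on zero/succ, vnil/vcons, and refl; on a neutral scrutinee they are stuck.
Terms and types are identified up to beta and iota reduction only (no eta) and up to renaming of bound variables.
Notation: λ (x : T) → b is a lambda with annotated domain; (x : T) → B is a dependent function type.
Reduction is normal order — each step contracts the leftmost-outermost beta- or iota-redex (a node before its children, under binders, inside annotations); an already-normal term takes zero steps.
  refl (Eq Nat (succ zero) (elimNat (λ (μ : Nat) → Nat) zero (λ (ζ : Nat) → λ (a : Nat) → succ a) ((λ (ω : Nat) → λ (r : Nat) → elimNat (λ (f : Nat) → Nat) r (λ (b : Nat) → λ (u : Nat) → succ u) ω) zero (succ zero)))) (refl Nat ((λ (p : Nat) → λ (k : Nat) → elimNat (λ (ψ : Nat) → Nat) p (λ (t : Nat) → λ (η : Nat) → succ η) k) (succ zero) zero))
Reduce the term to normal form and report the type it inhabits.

normal form:
  refl (Eq Nat (succ zero) (succ zero)) (refl Nat (succ zero))
type:
  Eq (Eq Nat (succ zero) (succ zero)) (refl Nat (succ zero)) (refl Nat (succ zero))


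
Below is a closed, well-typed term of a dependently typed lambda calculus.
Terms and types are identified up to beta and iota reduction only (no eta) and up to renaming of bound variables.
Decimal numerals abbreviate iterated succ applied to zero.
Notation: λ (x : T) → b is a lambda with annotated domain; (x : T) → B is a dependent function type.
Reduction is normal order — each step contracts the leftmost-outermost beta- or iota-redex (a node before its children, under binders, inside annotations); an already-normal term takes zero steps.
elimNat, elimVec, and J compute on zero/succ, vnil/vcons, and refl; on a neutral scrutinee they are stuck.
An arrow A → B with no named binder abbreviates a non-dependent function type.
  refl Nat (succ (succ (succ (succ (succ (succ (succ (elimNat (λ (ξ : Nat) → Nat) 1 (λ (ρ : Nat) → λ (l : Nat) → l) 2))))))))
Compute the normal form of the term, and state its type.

resulting normal form:
  refl Nat 8
inferred type:
  Eq Nat 8 8
observation: the term reaches its normal form after 7 normal-order steps.


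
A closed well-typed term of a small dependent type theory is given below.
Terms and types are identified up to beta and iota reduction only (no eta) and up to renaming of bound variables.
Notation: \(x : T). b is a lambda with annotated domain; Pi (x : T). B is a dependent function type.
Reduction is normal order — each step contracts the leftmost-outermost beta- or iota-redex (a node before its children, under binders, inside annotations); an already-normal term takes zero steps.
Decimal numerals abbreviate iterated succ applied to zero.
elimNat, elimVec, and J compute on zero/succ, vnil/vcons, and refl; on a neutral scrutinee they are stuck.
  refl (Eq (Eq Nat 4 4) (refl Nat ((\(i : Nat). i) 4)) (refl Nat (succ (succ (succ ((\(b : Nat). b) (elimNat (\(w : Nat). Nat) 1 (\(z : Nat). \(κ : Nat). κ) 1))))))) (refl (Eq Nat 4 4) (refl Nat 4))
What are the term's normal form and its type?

normal form:
  refl (Eq (Eq Nat 4 4) (refl Nat 4) (refl Nat 4)) (refl (Eq Nat 4 4) (refl Nat 4))
the term's type:
  Eq (Eq (Eq Nat 4 4) (refl Nat 4) (refl Nat 4)) (refl (Eq Nat 4 4) (refl Nat 4)) (refl (Eq Nat 4 4) (refl Nat 4))


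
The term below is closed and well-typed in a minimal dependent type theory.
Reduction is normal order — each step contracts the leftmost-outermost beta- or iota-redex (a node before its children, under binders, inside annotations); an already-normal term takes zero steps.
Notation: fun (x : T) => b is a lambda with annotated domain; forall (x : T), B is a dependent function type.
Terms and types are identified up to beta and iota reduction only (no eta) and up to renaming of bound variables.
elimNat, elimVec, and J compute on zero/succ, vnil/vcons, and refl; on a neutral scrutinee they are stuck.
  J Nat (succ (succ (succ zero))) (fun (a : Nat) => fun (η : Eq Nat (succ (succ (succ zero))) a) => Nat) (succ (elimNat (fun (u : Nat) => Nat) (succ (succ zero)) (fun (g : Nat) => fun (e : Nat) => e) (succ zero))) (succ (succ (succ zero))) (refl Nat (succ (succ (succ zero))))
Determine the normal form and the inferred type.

resulting normal form:
  succ (succ (succ zero))
inferred type:
  Nat


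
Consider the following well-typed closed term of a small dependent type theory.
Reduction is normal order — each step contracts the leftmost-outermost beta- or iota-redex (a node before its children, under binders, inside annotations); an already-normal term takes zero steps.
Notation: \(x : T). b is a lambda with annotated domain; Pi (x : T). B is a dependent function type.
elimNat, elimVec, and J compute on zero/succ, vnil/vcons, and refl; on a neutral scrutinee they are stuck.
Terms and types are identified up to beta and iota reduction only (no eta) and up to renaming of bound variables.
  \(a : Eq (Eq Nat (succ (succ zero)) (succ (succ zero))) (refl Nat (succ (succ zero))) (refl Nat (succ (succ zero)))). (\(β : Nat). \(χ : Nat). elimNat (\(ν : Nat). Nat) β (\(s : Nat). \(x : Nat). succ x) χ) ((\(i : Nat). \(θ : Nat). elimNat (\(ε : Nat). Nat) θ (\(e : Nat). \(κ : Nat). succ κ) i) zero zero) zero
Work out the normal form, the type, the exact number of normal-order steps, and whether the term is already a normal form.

reduced normal form:
  \(a : Eq (Eq Nat (succ (succ zero)) (succ (succ zero))) (refl Nat (succ (succ zero))) (refl Nat (succ (succ zero)))). zero
inferred type:
  Pi (a : Eq (Eq Nat (succ (succ zero)) (succ (succ zero))) (refl Nat (succ (succ zero))) (refl Nat (succ (succ zero)))). Nat
steps to reach normal form (normal order): 6
started in normal form: no
first contracted redex: a beta-redex


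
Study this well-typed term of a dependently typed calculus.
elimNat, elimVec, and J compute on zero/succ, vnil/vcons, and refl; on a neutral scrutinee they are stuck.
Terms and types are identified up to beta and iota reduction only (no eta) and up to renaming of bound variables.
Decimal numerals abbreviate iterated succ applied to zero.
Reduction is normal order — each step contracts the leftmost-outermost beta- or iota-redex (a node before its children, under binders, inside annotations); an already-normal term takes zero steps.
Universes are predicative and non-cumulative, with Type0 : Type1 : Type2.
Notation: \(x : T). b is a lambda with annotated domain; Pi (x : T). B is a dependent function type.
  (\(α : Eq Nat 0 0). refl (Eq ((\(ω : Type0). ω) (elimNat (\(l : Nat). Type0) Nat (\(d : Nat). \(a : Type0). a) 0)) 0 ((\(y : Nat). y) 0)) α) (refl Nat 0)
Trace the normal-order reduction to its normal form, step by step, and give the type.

normal-order reduction sequence:
  (\(α : Eq Nat 0 0). refl (Eq ((\(ω : Type0). ω) (elimNat (\(l : Nat). Type0) Nat (\(d : Nat). \(a : Type0). a) 0)) 0 ((\(y : Nat). y) 0)) α) (refl Nat 0)
  ~> refl (Eq ((\(α : Type0). α) (elimNat (\(ω : Nat). Type0) Nat (\(l : Nat). \(d : Type0). d) 0)) 0 ((\(a : Nat). a) 0)) (refl Nat 0)
  ~> refl (Eq (elimNat (\(α : Nat). Type0) Nat (\(ω : Nat). \(l : Type0). l) 0) 0 ((\(d : Nat). d) 0)) (refl Nat 0)
  ~> refl (Eq Nat 0 ((\(α : Nat). α) 0)) (refl Nat 0)
  ~> refl (Eq Nat 0 0) (refl Nat 0)
inferred type:
  Eq (Eq Nat 0 0) (refl Nat 0) (refl Nat 0)


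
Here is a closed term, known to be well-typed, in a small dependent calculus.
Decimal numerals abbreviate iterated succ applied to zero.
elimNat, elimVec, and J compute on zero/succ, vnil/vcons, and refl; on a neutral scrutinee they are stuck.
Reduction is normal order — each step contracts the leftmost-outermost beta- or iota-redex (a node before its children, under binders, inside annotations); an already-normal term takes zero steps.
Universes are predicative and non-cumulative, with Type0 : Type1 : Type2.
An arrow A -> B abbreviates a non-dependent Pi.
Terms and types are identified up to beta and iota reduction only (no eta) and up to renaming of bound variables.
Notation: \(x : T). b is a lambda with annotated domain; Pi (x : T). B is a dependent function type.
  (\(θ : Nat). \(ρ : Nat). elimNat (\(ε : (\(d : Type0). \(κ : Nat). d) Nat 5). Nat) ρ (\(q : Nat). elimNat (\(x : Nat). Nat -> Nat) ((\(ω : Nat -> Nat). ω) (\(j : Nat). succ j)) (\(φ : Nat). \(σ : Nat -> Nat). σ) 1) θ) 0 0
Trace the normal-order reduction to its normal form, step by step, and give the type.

normal-order reduction sequence:
  (\(θ : Nat). \(ρ : Nat). elimNat (\(ε : (\(d : Type0). \(κ : Nat). d) Nat 5). Nat) ρ (\(q : Nat). elimNat (\(x : Nat). Nat -> Nat) ((\(ω : Nat -> Nat). ω) (\(j : Nat). succ j)) (\(φ : Nat). \(σ : Nat -> Nat). σ) 1) θ) 0 0
  ~> (\(θ : Nat). elimNat (\(ρ : (\(ε : Type0). \(d : Nat). ε) Nat 5). Nat) θ (\(κ : Nat). elimNat (\(q : Nat). Nat -> Nat) ((\(x : Nat -> Nat). x) (\(ω : Nat). succ ω)) (\(j : Nat). \(φ : Nat -> Nat). φ) 1) 0) 0
  ~> elimNat (\(θ : (\(ρ : Type0). \(ε : Nat). ρ) Nat 5). Nat) 0 (\(d : Nat). elimNat (\(κ : Nat). Nat -> Nat) ((\(q : Nat -> Nat). q) (\(x : Nat). succ x)) (\(ω : Nat). \(j : Nat -> Nat). j) 1) 0
  ~> 0
inferred type:
  Nat


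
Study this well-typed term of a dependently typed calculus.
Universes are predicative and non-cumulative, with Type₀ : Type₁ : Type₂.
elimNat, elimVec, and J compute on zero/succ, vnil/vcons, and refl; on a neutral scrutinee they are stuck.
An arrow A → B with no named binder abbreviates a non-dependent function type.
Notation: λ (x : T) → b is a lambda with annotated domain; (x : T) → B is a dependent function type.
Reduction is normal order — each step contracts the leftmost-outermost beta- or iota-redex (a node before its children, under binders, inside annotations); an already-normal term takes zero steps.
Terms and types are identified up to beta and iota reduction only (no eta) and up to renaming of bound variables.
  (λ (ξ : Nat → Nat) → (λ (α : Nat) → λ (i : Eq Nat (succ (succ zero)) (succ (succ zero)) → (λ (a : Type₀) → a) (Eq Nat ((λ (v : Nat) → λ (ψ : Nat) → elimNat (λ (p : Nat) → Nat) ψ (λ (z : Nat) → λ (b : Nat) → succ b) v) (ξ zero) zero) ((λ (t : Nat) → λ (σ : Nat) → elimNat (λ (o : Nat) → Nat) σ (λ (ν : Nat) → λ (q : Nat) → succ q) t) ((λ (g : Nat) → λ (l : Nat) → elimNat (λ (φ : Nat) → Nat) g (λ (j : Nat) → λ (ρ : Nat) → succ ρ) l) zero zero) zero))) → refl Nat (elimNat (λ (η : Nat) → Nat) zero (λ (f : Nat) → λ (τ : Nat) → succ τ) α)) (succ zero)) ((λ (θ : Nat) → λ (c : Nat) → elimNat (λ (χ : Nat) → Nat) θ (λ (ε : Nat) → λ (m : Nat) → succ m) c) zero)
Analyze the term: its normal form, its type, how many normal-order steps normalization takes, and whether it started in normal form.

reduced normal form:
  λ (ξ : Eq Nat (succ (succ zero)) (succ (succ zero)) → Eq Nat zero zero) → refl Nat (succ zero)
inferred type:
  (Eq Nat (succ (succ zero)) (succ (succ zero)) → Eq Nat zero zero) → Eq Nat (succ zero) (succ zero)
reduction steps (normal order): 19
already normal: no
first contracted redex: a beta-redex


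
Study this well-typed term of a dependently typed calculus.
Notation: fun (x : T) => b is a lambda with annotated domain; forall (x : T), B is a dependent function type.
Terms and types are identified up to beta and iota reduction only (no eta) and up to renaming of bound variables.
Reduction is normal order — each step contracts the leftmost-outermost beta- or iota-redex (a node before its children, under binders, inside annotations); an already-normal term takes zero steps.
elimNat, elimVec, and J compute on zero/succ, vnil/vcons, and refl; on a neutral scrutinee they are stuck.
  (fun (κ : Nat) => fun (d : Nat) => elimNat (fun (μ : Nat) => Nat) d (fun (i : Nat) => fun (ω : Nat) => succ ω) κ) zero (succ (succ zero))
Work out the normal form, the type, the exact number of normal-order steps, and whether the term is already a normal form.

normal form:
  succ (succ zero)
type:
  Nat
normal-order step count: 3
started in normal form: no
first contracted redex: a beta-redex


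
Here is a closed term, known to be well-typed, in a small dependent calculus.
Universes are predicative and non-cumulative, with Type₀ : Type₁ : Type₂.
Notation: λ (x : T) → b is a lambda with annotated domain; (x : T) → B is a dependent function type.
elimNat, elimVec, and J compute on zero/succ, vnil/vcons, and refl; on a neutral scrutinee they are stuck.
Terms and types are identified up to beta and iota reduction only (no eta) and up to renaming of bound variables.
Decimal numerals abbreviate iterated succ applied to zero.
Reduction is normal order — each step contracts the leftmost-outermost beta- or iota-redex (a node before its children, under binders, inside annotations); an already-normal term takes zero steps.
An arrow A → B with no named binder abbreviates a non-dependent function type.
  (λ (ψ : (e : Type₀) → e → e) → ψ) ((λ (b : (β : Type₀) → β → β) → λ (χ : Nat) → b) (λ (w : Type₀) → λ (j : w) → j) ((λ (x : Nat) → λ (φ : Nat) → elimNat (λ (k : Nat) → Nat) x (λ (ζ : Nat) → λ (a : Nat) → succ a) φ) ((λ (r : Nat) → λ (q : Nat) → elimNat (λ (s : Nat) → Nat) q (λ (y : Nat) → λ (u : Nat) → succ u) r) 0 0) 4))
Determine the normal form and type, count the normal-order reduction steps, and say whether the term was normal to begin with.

reduced normal form:
  λ (ψ : Type₀) → λ (e : ψ) → e
inferred type:
  (ψ : Type₀) → ψ → ψ
normal-order step count: 3
started in normal form: no
first contracted redex: a beta-redex


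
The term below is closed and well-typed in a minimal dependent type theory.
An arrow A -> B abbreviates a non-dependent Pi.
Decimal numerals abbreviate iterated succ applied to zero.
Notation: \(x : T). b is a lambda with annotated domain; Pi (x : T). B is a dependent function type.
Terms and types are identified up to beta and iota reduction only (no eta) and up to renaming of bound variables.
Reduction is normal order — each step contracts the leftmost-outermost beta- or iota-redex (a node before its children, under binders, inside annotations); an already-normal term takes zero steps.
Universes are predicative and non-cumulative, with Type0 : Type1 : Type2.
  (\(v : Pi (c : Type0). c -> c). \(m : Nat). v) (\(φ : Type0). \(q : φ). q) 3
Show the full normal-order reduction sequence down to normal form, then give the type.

normal-order reduction sequence:
  (\(v : Pi (c : Type0). c -> c). \(m : Nat). v) (\(φ : Type0). \(q : φ). q) 3
  ~> (\(v : Nat). \(c : Type0). \(m : c). m) 3
  ~> \(v : Type0). \(c : v). c
inferred type:
  Pi (v : Type0). v -> v


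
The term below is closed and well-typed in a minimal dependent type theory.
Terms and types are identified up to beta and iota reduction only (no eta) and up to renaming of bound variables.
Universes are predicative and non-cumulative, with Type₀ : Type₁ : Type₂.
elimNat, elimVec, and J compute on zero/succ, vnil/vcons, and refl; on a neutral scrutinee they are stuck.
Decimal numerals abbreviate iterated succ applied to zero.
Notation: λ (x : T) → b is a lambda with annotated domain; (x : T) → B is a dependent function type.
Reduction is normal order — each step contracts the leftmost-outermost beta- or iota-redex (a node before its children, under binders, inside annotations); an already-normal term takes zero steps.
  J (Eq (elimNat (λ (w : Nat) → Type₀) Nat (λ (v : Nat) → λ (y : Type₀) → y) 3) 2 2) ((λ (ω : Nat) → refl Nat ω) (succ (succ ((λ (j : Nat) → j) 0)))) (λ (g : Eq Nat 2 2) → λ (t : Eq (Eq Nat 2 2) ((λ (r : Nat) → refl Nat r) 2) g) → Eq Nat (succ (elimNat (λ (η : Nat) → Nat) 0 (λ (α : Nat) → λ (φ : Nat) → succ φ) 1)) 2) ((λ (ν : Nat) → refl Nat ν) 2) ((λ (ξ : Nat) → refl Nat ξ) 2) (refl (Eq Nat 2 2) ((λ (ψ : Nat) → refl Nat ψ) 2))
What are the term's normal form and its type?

reduced normal form:
  refl Nat 2
inferred type:
  Eq Nat 2 2
observation: 2 normal-order steps separate the term from its normal form.


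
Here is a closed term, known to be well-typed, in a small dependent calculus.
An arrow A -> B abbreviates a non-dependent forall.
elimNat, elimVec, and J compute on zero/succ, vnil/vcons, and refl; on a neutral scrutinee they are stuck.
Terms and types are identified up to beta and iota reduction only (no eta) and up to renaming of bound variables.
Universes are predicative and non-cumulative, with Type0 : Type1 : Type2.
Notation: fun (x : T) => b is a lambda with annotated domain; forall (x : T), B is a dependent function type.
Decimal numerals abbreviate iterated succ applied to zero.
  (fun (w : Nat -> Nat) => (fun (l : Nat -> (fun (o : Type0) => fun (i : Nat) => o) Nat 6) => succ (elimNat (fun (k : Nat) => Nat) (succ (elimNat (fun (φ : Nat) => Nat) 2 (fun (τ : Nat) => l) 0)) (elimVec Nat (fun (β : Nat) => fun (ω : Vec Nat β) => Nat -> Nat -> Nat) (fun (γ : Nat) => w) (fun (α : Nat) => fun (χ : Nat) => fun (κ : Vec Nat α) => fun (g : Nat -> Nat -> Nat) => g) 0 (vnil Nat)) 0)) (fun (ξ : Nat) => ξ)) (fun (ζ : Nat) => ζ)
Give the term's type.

the term's type:
  Nat


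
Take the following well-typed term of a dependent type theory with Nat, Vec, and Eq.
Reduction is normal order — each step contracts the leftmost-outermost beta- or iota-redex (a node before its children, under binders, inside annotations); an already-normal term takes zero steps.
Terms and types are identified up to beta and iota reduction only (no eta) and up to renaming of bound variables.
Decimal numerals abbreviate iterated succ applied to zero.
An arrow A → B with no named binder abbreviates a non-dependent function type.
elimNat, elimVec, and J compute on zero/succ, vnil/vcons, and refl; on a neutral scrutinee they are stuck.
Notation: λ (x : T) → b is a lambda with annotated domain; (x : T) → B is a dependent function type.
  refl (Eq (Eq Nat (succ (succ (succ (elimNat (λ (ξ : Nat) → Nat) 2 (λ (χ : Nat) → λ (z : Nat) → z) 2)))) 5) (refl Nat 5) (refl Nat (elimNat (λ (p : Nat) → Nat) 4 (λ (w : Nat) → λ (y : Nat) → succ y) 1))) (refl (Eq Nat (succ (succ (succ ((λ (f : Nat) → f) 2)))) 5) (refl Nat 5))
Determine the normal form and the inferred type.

resulting normal form:
  refl (Eq (Eq Nat 5 5) (refl Nat 5) (refl Nat 5)) (refl (Eq Nat 5 5) (refl Nat 5))
the term's type:
  Eq (Eq (Eq Nat 5 5) (refl Nat 5) (refl Nat 5)) (refl (Eq Nat 5 5) (refl Nat 5)) (refl (Eq Nat 5 5) (refl Nat 5))


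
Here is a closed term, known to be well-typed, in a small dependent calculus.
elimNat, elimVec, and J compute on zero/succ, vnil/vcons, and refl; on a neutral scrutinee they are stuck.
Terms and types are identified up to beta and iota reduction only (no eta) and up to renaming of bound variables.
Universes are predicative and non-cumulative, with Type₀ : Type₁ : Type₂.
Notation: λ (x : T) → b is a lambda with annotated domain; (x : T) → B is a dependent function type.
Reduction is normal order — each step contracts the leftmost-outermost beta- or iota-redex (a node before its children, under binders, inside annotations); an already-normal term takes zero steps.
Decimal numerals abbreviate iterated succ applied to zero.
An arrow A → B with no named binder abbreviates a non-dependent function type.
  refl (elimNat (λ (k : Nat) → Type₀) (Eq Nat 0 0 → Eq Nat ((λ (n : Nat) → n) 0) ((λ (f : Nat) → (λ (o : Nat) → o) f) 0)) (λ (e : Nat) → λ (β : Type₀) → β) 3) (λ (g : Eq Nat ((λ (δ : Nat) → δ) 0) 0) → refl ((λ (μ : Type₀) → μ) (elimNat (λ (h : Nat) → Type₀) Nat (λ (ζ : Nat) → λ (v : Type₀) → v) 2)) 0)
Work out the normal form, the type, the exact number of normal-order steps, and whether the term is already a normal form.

resulting normal form:
  refl (Eq Nat 0 0 → Eq Nat 0 0) (λ (k : Eq Nat 0 0) → refl Nat 0)
inferred type:
  Eq (Eq Nat 0 0 → Eq Nat 0 0) (λ (k : Eq Nat 0 0) → refl Nat 0) (λ (n : Eq Nat 0 0) → refl Nat 0)
reduction steps (normal order): 22
term was already normal: no
first redex: an elimNat iota-redex


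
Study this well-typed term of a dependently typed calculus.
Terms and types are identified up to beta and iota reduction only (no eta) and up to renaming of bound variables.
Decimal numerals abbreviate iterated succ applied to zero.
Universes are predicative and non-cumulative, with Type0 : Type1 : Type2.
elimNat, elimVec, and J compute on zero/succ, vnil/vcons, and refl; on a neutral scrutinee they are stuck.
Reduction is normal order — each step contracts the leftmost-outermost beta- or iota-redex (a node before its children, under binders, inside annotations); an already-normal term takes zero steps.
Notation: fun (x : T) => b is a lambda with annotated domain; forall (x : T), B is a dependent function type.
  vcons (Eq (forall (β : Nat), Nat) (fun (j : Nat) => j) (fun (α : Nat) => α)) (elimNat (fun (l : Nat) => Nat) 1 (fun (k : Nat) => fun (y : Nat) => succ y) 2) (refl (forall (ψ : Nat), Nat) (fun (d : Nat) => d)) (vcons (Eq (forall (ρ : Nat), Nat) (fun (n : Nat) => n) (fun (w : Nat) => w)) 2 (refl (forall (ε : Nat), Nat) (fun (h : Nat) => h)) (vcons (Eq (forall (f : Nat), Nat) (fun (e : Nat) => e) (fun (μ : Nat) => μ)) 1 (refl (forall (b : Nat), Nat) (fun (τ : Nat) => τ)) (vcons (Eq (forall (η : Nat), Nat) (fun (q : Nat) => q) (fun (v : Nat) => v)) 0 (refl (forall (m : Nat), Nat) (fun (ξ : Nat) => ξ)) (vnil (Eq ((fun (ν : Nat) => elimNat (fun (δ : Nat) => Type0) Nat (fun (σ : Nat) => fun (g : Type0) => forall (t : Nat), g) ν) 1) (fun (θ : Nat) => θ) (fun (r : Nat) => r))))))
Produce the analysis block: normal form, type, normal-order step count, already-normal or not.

reduced normal form:
  vcons (Eq (forall (β : Nat), Nat) (fun (j : Nat) => j) (fun (α : Nat) => α)) 3 (refl (forall (l : Nat), Nat) (fun (k : Nat) => k)) (vcons (Eq (forall (y : Nat), Nat) (fun (ψ : Nat) => ψ) (fun (d : Nat) => d)) 2 (refl (forall (ρ : Nat), Nat) (fun (n : Nat) => n)) (vcons (Eq (forall (w : Nat), Nat) (fun (ε : Nat) => ε) (fun (h : Nat) => h)) 1 (refl (forall (f : Nat), Nat) (fun (e : Nat) => e)) (vcons (Eq (forall (μ : Nat), Nat) (fun (b : Nat) => b) (fun (τ : Nat) => τ)) 0 (refl (forall (η : Nat), Nat) (fun (q : Nat) => q)) (vnil (Eq (forall (v : Nat), Nat) (fun (m : Nat) => m) (fun (ξ : Nat) => ξ))))))
the term's type:
  Vec (Eq (forall (β : Nat), Nat) (fun (j : Nat) => j) (fun (α : Nat) => α)) 4
normal-order step count: 12
started in normal form: no
first contracted redex: an elimNat iota-redex


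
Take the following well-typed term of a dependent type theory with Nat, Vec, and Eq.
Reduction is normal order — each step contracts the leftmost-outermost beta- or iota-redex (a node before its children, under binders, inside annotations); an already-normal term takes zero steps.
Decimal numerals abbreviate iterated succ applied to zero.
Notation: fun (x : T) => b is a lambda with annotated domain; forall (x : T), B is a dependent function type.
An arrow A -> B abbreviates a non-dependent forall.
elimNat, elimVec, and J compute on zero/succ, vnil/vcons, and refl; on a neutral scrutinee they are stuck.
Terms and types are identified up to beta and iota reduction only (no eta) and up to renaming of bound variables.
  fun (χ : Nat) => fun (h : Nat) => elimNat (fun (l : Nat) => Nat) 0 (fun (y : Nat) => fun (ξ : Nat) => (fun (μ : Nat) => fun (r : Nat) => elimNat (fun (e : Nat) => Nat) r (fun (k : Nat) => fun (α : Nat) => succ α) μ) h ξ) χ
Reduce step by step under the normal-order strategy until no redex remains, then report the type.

normal-order reduction:
  fun (χ : Nat) => fun (h : Nat) => elimNat (fun (l : Nat) => Nat) 0 (fun (y : Nat) => fun (ξ : Nat) => (fun (μ : Nat) => fun (r : Nat) => elimNat (fun (e : Nat) => Nat) r (fun (k : Nat) => fun (α : Nat) => succ α) μ) h ξ) χ
  ~> fun (χ : Nat) => fun (h : Nat) => elimNat (fun (l : Nat) => Nat) 0 (fun (y : Nat) => fun (ξ : Nat) => (fun (μ : Nat) => elimNat (fun (r : Nat) => Nat) μ (fun (e : Nat) => fun (k : Nat) => succ k) h) ξ) χ
  ~> fun (χ : Nat) => fun (h : Nat) => elimNat (fun (l : Nat) => Nat) 0 (fun (y : Nat) => fun (ξ : Nat) => elimNat (fun (μ : Nat) => Nat) ξ (fun (r : Nat) => fun (e : Nat) => succ e) h) χ
type:
  Nat -> Nat -> Nat


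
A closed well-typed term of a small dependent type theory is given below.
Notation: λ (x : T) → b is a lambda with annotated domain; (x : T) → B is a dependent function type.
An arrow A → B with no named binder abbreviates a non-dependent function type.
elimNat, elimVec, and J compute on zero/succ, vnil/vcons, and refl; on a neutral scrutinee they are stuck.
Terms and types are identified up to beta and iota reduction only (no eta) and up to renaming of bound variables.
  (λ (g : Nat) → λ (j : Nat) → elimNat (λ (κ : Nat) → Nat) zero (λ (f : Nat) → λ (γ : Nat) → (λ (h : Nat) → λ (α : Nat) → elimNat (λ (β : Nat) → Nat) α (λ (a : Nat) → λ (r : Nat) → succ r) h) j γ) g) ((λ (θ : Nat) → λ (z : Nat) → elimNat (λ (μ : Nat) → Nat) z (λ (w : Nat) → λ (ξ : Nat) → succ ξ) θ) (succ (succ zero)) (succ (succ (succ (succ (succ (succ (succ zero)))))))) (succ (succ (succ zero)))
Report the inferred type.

the term's type:
  Nat


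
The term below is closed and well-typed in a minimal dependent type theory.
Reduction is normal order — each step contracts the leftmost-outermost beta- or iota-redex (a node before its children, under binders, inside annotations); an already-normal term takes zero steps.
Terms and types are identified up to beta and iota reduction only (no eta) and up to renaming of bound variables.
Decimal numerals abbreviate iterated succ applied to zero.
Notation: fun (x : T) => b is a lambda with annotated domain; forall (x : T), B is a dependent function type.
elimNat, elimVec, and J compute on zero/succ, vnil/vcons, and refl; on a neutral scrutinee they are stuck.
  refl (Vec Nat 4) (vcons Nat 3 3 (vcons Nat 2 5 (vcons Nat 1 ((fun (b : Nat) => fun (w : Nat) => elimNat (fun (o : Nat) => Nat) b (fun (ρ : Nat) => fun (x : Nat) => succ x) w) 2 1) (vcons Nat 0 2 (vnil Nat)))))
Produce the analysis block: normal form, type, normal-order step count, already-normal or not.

normal form:
  refl (Vec Nat 4) (vcons Nat 3 3 (vcons Nat 2 5 (vcons Nat 1 3 (vcons Nat 0 2 (vnil Nat)))))
type:
  Eq (Vec Nat 4) (vcons Nat 3 3 (vcons Nat 2 5 (vcons Nat 1 3 (vcons Nat 0 2 (vnil Nat))))) (vcons Nat 3 3 (vcons Nat 2 5 (vcons Nat 1 3 (vcons Nat 0 2 (vnil Nat)))))
normal-order step count: 6
started in normal form: no
first contracted redex: a beta-redex


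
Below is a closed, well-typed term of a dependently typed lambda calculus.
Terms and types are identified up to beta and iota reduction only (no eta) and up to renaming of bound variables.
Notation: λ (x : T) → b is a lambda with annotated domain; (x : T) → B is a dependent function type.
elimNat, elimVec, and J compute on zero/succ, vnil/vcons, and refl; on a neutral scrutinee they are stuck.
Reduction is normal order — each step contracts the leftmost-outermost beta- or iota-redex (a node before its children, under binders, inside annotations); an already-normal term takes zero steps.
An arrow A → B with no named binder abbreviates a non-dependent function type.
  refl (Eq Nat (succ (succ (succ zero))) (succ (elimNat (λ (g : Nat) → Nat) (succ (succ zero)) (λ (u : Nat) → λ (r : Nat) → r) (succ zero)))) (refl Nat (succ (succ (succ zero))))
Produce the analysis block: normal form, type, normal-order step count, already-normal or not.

reduced normal form:
  refl (Eq Nat (succ (succ (succ zero))) (succ (succ (succ zero)))) (refl Nat (succ (succ (succ zero))))
the term's type:
  Eq (Eq Nat (succ (succ (succ zero))) (succ (succ (succ zero)))) (refl Nat (succ (succ (succ zero)))) (refl Nat (succ (succ (succ zero))))
reduction steps (normal order): 4
term was already normal: no
first redex: an elimNat iota-redex


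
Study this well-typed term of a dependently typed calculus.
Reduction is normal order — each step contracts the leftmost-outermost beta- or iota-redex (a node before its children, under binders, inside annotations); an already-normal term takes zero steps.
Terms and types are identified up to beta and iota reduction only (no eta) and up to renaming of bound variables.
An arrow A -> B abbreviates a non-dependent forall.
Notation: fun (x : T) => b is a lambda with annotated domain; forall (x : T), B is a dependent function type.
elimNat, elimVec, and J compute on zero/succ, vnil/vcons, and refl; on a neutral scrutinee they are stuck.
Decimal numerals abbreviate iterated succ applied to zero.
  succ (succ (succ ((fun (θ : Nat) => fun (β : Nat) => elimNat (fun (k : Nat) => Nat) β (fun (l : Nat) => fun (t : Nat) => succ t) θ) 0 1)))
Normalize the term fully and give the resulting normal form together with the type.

resulting normal form:
  4
inferred type:
  Nat


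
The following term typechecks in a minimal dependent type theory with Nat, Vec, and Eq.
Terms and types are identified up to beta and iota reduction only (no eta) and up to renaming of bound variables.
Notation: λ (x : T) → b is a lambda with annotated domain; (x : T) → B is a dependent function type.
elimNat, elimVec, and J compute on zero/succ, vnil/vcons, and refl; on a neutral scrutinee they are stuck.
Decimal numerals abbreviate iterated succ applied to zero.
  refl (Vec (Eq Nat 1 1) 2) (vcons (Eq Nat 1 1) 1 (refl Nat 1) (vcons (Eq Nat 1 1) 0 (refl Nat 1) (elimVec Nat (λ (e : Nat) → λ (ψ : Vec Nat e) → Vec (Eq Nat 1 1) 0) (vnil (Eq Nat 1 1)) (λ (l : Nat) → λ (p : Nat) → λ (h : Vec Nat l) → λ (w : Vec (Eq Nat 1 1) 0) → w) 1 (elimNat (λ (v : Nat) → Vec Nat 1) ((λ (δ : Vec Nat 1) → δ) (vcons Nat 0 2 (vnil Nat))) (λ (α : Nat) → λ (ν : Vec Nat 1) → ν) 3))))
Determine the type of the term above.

type:
  Eq (Vec (Eq Nat 1 1) 2) (vcons (Eq Nat 1 1) 1 (refl Nat 1) (vcons (Eq Nat 1 1) 0 (refl Nat 1) (vnil (Eq Nat 1 1)))) (vcons (Eq Nat 1 1) 1 (refl Nat 1) (vcons (Eq Nat 1 1) 0 (refl Nat 1) (vnil (Eq Nat 1 1))))


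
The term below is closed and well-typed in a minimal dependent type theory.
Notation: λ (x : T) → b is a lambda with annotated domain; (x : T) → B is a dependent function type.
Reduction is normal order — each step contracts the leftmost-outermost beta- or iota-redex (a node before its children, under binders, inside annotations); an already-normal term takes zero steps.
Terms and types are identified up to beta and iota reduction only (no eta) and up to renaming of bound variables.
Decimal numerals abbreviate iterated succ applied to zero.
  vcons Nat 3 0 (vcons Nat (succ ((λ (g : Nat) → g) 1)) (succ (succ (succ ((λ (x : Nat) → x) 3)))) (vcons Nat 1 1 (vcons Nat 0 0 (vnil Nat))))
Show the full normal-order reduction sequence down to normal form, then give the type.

normal-order reduction sequence:
  vcons Nat 3 0 (vcons Nat (succ ((λ (g : Nat) → g) 1)) (succ (succ (succ ((λ (x : Nat) → x) 3)))) (vcons Nat 1 1 (vcons Nat 0 0 (vnil Nat))))
  ~> vcons Nat 3 0 (vcons Nat 2 (succ (succ (succ ((λ (g : Nat) → g) 3)))) (vcons Nat 1 1 (vcons Nat 0 0 (vnil Nat))))
  ~> vcons Nat 3 0 (vcons Nat 2 6 (vcons Nat 1 1 (vcons Nat 0 0 (vnil Nat))))
the term's type:
  Vec Nat 4


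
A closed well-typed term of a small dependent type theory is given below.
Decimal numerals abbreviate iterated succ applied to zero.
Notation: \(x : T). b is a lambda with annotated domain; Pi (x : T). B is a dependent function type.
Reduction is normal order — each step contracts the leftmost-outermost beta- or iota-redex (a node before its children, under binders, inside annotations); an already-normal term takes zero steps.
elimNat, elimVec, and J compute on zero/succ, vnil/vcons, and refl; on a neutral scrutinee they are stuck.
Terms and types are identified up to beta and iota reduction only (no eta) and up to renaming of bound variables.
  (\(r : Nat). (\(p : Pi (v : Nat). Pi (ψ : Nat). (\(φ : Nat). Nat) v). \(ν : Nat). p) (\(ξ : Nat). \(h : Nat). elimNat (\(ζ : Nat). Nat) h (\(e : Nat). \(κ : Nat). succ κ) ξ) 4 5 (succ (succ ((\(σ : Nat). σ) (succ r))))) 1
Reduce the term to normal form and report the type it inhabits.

normal form:
  9
the term's type:
  Nat


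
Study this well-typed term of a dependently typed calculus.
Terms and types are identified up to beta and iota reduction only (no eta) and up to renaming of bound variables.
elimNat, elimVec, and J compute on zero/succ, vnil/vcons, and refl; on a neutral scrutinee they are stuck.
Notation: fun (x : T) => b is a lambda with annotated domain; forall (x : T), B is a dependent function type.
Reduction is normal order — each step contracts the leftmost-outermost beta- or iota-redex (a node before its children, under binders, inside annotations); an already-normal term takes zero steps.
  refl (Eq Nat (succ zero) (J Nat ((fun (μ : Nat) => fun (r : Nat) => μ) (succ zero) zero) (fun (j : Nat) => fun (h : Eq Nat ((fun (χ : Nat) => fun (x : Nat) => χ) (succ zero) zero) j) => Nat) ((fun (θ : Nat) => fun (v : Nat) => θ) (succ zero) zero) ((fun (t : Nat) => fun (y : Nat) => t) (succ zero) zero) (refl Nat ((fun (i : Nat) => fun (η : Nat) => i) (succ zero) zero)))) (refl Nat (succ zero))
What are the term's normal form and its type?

reduced normal form:
  refl (Eq Nat (succ zero) (succ zero)) (refl Nat (succ zero))
type:
  Eq (Eq Nat (succ zero) (succ zero)) (refl Nat (succ zero)) (refl Nat (succ zero))
observation: 3 normal-order steps normalize the term, beginning with a J iota-redex.


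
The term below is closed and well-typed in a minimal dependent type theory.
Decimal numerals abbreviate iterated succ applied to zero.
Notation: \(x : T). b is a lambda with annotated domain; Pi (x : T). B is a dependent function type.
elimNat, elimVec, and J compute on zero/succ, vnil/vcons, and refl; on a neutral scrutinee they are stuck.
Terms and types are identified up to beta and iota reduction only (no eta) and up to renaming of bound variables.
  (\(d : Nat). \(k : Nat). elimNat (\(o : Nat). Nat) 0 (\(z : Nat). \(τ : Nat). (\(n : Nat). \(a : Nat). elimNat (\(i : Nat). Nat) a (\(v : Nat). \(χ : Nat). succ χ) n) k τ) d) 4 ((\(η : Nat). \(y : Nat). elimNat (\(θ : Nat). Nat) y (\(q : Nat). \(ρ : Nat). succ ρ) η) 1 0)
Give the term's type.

type:
  Nat


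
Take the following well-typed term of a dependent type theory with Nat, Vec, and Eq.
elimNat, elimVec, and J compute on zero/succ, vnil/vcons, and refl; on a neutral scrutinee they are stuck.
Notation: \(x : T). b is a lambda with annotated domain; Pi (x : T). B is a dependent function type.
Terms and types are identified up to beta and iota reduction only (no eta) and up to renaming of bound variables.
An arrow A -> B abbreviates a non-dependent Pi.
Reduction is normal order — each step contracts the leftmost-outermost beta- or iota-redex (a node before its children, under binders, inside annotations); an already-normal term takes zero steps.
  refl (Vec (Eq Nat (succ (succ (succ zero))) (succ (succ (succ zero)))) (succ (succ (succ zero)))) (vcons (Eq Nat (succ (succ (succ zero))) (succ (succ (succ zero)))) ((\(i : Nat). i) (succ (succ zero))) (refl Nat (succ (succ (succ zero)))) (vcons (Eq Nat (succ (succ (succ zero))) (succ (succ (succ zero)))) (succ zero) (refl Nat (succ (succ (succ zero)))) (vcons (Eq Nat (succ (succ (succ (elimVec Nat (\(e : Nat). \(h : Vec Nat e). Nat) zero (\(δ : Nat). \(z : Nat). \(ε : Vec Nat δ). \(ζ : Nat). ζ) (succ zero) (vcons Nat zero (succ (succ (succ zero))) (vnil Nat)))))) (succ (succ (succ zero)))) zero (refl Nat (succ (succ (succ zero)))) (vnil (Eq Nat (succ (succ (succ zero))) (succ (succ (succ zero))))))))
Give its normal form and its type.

resulting normal form:
  refl (Vec (Eq Nat (succ (succ (succ zero))) (succ (succ (succ zero)))) (succ (succ (succ zero)))) (vcons (Eq Nat (succ (succ (succ zero))) (succ (succ (succ zero)))) (succ (succ zero)) (refl Nat (succ (succ (succ zero)))) (vcons (Eq Nat (succ (succ (succ zero))) (succ (succ (succ zero)))) (succ zero) (refl Nat (succ (succ (succ zero)))) (vcons (Eq Nat (succ (succ (succ zero))) (succ (succ (succ zero)))) zero (refl Nat (succ (succ (succ zero)))) (vnil (Eq Nat (succ (succ (succ zero))) (succ (succ (succ zero))))))))
the term's type:
  Eq (Vec (Eq Nat (succ (succ (succ zero))) (succ (succ (succ zero)))) (succ (succ (succ zero)))) (vcons (Eq Nat (succ (succ (succ zero))) (succ (succ (succ zero)))) (succ (succ zero)) (refl Nat (succ (succ (succ zero)))) (vcons (Eq Nat (succ (succ (succ zero))) (succ (succ (succ zero)))) (succ zero) (refl Nat (succ (succ (succ zero)))) (vcons (Eq Nat (succ (succ (succ zero))) (succ (succ (succ zero)))) zero (refl Nat (succ (succ (succ zero)))) (vnil (Eq Nat (succ (succ (succ zero))) (succ (succ (succ zero)))))))) (vcons (Eq Nat (succ (succ (succ zero))) (succ (succ (succ zero)))) (succ (succ zero)) (refl Nat (succ (succ (succ zero)))) (vcons (Eq Nat (succ (succ (succ zero))) (succ (succ (succ zero)))) (succ zero) (refl Nat (succ (succ (succ zero)))) (vcons (Eq Nat (succ (succ (succ zero))) (succ (succ (succ zero)))) zero (refl Nat (succ (succ (succ zero)))) (vnil (Eq Nat (succ (succ (succ zero))) (succ (succ (succ zero))))))))


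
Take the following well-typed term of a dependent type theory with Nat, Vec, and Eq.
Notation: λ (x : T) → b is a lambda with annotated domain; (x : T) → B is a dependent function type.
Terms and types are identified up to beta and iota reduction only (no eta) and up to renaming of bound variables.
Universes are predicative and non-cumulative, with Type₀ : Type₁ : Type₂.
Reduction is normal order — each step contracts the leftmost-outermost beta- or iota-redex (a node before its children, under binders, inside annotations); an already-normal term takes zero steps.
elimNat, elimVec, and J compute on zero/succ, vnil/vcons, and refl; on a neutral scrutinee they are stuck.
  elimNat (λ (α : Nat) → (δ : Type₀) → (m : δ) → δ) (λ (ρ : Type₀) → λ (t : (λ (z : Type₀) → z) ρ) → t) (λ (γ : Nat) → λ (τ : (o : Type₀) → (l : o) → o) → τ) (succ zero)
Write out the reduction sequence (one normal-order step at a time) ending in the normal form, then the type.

normal-order reduction sequence:
  elimNat (λ (α : Nat) → (δ : Type₀) → (m : δ) → δ) (λ (ρ : Type₀) → λ (t : (λ (z : Type₀) → z) ρ) → t) (λ (γ : Nat) → λ (τ : (o : Type₀) → (l : o) → o) → τ) (succ zero)
  ~> (λ (α : Nat) → λ (δ : (m : Type₀) → (ρ : m) → m) → δ) zero (elimNat (λ (t : Nat) → (z : Type₀) → (γ : z) → z) (λ (τ : Type₀) → λ (o : (λ (l : Type₀) → l) τ) → o) (λ (j : Nat) → λ (η : (n : Type₀) → (θ : n) → n) → η) zero)
  ~> (λ (α : (δ : Type₀) → (m : δ) → δ) → α) (elimNat (λ (ρ : Nat) → (t : Type₀) → (z : t) → t) (λ (γ : Type₀) → λ (τ : (λ (o : Type₀) → o) γ) → τ) (λ (l : Nat) → λ (j : (η : Type₀) → (n : η) → η) → j) zero)
  ~> elimNat (λ (α : Nat) → (δ : Type₀) → (m : δ) → δ) (λ (ρ : Type₀) → λ (t : (λ (z : Type₀) → z) ρ) → t) (λ (γ : Nat) → λ (τ : (o : Type₀) → (l : o) → o) → τ) zero
  ~> λ (α : Type₀) → λ (δ : (λ (m : Type₀) → m) α) → δ
  ~> λ (α : Type₀) → λ (δ : α) → δ
inferred type:
  (α : Type₀) → (δ : α) → α
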